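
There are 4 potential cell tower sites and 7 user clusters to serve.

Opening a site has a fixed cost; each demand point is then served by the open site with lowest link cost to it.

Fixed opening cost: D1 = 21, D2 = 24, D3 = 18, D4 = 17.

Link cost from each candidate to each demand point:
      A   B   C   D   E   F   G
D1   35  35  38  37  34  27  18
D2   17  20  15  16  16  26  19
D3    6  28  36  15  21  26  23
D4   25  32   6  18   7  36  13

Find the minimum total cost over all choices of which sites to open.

Open {D3, D4}: assign each demand point to its cheapest open site.
  A→D3 6, B→D3 28, C→D4 6, D→D3 15, E→D4 7, F→D3 26, G→D4 13
  link cost 101, fixed 35 → total 136.
Compare {D2, D4}: link cost 105 + fixed 41 = 146.
Compare {D2, D3, D4}: link cost 93 + fixed 59 = 152.
Compare {D2}: link cost 129 + fixed 24 = 153.
All other subsets cost ≥ 146. Minimum total cost: 136.

136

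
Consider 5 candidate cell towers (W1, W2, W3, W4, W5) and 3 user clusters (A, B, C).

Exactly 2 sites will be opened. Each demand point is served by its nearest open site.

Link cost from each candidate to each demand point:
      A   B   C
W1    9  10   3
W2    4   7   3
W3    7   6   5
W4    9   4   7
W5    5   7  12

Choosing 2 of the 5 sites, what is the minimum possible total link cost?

Open {W2, W4}.
  A→W2 4, B→W4 4, C→W2 3  ⇒ total 11.
Compare {W2, W3}: total 13.
Compare {W1, W2}: total 14.
No size-2 selection does better; minimum is 11.

11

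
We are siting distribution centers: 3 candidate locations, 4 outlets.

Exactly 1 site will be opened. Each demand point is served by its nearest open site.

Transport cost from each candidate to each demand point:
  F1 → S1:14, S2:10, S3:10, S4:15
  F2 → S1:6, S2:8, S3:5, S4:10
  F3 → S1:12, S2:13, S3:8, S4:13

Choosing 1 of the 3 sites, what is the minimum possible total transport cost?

Open {F2}.
  S1→F2 6, S2→F2 8, S3→F2 5, S4→F2 10  ⇒ total 29.
Compare {F3}: total 46.
Compare {F1}: total 49.

29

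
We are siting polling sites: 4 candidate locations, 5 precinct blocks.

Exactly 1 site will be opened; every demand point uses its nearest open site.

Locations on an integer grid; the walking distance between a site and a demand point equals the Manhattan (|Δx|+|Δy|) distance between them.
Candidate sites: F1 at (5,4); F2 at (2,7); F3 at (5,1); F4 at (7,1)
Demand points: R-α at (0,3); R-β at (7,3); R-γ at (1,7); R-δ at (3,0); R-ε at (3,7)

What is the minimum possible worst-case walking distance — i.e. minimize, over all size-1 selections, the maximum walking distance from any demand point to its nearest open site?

7

Open {F1}.
  Farthest demand point is R-γ at walking distance 7 (to F1); all others are ≤ 7.
With {F2} the worst case is 9.
With {F3} the worst case is 10.
No size-1 selection achieves below 7.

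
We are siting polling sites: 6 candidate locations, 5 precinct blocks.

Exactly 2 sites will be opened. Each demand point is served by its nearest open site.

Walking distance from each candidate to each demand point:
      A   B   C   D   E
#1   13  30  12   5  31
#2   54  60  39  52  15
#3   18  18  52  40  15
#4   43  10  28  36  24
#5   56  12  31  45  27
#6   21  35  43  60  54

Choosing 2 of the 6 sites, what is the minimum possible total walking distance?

63

Open {#1, #3}.
  A→#1 13, B→#3 18, C→#1 12, D→#1 5, E→#3 15  ⇒ total 63.
Compare {#1, #4}: total 64.
Compare {#1, #5}: total 69.
No size-2 selection does better; minimum is 63.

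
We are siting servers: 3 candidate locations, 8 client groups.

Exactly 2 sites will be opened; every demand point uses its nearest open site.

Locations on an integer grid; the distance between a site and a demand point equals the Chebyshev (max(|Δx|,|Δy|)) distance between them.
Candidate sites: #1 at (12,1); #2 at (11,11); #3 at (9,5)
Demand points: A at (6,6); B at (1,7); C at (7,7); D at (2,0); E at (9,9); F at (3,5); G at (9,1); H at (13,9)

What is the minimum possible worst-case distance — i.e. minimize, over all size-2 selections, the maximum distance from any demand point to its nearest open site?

Open {#1, #3}.
  Farthest demand point is B at distance 8 (to #3); all others are ≤ 8.
With {#2, #3} the worst case is 8.
With {#1, #2} the worst case is 10.
No size-2 selection achieves below 8.

8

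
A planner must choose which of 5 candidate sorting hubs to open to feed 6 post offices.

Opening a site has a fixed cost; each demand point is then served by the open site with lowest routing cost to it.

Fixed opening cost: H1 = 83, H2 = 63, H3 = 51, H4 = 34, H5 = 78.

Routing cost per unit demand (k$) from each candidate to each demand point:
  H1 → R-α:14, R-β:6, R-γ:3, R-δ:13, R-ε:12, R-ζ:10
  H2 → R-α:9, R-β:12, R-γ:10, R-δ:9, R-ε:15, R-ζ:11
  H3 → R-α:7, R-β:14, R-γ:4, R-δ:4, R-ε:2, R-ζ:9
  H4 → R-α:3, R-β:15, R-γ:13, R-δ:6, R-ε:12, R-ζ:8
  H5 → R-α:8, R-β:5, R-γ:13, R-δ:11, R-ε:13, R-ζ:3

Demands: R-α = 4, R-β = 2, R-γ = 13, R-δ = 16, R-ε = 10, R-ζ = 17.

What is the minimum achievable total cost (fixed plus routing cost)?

354

Open {H3, H5}: assign each demand point to its cheapest open site.
  R-α→H3 4×7=28, R-β→H5 2×5=10, R-γ→H3 13×4=52, R-δ→H3 16×4=64, R-ε→H3 10×2=20, R-ζ→H5 17×3=51
  routing cost 225, fixed 129 → total 354.
Compare {H3, H4, H5}: routing cost 209 + fixed 163 = 372.
Compare {H3}: routing cost 345 + fixed 51 = 396.
Compare {H3, H4}: routing cost 312 + fixed 85 = 397.
All other subsets cost ≥ 372. Minimum total cost: 354.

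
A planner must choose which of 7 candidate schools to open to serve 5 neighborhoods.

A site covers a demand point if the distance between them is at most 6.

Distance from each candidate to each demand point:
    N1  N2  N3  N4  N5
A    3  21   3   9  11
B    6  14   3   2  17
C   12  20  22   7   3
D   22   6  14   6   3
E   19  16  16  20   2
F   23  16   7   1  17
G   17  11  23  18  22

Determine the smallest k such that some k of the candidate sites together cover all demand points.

2

Coverage sets (demand points within 6 of each site):
  A: {N1, N3}
  B: {N1, N3, N4}
  C: {N5}
  D: {N2, N4, N5}
  E: {N5}
  F: {N4}
  G: {}
No single site covers all 5 demand points.
But {A, D} covers everything, so the minimum is 2.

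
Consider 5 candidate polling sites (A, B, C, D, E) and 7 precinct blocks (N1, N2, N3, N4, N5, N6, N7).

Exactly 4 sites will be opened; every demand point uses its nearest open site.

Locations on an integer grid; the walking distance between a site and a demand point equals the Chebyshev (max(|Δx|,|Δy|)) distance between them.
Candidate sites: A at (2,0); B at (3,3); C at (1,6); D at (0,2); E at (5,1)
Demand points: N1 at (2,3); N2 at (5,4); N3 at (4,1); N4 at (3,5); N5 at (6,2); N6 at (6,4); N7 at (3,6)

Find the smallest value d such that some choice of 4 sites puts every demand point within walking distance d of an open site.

Open {A, B, C, D}.
  Farthest demand point is N5 at walking distance 3 (to B); all others are ≤ 3.
With {A, B, C, E} the worst case is 3.
With {A, B, D, E} the worst case is 3.
No size-4 selection achieves below 3.

3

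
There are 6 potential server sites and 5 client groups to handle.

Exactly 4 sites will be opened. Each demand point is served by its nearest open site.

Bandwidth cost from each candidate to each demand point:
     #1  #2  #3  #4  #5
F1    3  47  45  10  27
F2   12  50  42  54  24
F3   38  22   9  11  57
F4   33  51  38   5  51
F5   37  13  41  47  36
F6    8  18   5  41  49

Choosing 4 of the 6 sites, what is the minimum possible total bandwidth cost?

53

Open {F1, F4, F5, F6}.
  #1→F1 3, #2→F5 13, #3→F6 5, #4→F4 5, #5→F1 27  ⇒ total 53.
Compare {F1, F2, F4, F6}: total 55.
Compare {F1, F2, F5, F6}: total 55.
No size-4 selection does better; minimum is 53.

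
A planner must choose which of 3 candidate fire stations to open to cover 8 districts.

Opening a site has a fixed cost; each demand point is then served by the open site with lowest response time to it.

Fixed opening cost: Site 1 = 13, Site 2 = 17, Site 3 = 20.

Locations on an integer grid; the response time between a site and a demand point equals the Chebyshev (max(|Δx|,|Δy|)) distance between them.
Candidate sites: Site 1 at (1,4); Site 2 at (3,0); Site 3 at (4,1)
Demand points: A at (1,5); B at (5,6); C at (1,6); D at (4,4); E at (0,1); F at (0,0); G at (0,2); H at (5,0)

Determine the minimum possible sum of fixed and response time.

36

Open {Site 1}: assign each demand point to its cheapest open site.
  A→Site 1 1, B→Site 1 4, C→Site 1 2, D→Site 1 3, E→Site 1 3, F→Site 1 4, G→Site 1 2, H→Site 1 4
  response time 23, fixed 13 → total 36.
Compare {Site 2}: response time 32 + fixed 17 = 49.
Compare {Site 3}: response time 30 + fixed 20 = 50.
Compare {Site 1, Site 2}: response time 20 + fixed 30 = 50.
All other subsets cost ≥ 49. Minimum total cost: 36.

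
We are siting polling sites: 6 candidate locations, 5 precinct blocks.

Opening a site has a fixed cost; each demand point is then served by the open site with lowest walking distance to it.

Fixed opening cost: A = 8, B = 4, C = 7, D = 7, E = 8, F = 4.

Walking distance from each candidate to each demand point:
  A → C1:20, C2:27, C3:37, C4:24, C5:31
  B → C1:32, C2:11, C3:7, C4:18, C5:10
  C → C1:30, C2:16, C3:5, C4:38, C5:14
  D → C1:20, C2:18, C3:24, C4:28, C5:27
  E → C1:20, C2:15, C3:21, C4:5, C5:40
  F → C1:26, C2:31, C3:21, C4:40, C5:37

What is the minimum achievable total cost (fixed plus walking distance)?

65

Open {B, E}: assign each demand point to its cheapest open site.
  C1→E 20, C2→B 11, C3→B 7, C4→E 5, C5→B 10
  walking distance 53, fixed 12 → total 65.
Compare {B, E, F}: walking distance 53 + fixed 16 = 69.
Compare {B, C, E}: walking distance 51 + fixed 19 = 70.
Compare {B, D, E}: walking distance 53 + fixed 19 = 72.
All other subsets cost ≥ 69. Minimum total cost: 65.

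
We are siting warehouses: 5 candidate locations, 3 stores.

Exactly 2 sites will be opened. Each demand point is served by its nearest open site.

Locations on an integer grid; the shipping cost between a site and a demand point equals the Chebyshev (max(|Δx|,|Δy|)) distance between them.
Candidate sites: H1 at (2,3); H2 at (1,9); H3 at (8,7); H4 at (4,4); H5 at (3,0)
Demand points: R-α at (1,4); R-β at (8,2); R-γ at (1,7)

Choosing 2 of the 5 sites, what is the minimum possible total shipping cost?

Open {H1, H4}.
  R-α→H1 1, R-β→H4 4, R-γ→H4 3  ⇒ total 8.
Compare {H1, H2}: total 9.
Compare {H2, H4}: total 9.
No size-2 selection does better; minimum is 8.

8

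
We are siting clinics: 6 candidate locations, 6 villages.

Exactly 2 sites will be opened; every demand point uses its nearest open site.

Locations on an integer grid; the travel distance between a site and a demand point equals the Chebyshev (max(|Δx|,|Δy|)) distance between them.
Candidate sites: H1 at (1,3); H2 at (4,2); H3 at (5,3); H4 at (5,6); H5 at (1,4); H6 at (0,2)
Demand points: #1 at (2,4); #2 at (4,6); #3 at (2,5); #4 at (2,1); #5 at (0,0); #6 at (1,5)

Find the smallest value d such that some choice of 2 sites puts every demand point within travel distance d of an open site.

3

Open {H1, H2}.
  Farthest demand point is #2 at travel distance 3 (to H1); all others are ≤ 3.
With {H1, H3} the worst case is 3.
With {H1, H4} the worst case is 3.
No size-2 selection achieves below 3.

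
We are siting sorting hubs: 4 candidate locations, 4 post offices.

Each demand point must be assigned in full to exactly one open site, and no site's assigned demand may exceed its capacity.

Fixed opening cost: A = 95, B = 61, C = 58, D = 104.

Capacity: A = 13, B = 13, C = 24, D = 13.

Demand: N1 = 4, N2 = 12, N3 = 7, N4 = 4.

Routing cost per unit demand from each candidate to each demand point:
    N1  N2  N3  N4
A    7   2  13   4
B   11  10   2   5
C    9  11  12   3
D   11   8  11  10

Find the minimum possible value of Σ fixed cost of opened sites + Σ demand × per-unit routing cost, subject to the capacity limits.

Open {A, B, C}; cheapest assignment that respects the capacities:
  A (cap 13, load 12): N2 — cost 12×2 = 24
  B (cap 13, load 7): N3 — cost 7×2 = 14
  C (cap 24, load 8): N1, N4 — cost 4×9 + 4×3 = 48
  Shipping 86, fixed 214 → total 300.
  Any other capacity-feasible assignment to {A, B, C} ships for at least 86.
Compare {A, C}: its best feasible assignment gives total 309.
Compare {B, C}: its best feasible assignment gives total 313.
Every other set of open sites that can feasibly serve all demand totals ≥ 309 even under its best assignment. Minimum: 300.

300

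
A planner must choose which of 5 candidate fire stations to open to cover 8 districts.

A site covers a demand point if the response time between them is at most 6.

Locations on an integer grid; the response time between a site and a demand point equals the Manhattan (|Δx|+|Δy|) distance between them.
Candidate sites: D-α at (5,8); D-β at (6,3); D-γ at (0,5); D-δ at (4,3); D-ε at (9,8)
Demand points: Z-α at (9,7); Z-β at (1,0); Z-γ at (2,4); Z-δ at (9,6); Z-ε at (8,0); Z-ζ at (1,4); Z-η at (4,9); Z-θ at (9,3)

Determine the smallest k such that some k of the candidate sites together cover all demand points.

Coverage sets (demand points within 6 of each site):
  D-α: {Z-α, Z-δ, Z-η}
  D-β: {Z-γ, Z-δ, Z-ε, Z-ζ, Z-θ}
  D-γ: {Z-β, Z-γ, Z-ζ}
  D-δ: {Z-β, Z-γ, Z-ζ, Z-η, Z-θ}
  D-ε: {Z-α, Z-δ, Z-η, Z-θ}
No 2 sites suffice: every size-2 union leaves at least one demand point uncovered.
But {D-α, D-β, D-γ} covers everything, so the minimum is 3.

3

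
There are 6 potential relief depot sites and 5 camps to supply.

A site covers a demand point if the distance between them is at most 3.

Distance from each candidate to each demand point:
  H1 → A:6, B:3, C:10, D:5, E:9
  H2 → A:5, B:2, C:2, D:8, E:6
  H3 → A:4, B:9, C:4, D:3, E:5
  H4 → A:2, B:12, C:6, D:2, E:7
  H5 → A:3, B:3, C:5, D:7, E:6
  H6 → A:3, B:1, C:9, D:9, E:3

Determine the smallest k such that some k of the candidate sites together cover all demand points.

Coverage sets (demand points within 3 of each site):
  H1: {B}
  H2: {B, C}
  H3: {D}
  H4: {A, D}
  H5: {A, B}
  H6: {A, B, E}
No 2 sites suffice: every size-2 union leaves at least one demand point uncovered.
But {H2, H3, H6} covers everything, so the minimum is 3.

3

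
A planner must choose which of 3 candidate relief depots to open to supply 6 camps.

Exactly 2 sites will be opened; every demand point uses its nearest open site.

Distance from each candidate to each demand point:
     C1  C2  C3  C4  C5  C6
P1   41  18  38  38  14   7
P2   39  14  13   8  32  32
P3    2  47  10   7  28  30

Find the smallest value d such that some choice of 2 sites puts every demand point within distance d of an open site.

18

Open {P1, P3}.
  Farthest demand point is C2 at distance 18 (to P1); all others are ≤ 18.
With {P2, P3} the worst case is 30.
With {P1, P2} the worst case is 39.
No size-2 selection achieves below 18.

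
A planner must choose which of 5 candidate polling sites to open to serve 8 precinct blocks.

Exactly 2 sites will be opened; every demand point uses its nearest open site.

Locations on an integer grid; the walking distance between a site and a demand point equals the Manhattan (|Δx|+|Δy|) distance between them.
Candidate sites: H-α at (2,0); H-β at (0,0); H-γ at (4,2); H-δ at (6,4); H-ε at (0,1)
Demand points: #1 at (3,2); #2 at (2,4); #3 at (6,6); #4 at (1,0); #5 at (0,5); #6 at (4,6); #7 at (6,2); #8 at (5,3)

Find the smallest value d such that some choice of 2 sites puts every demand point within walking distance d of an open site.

Open {H-δ, H-ε}.
  Farthest demand point is #1 at walking distance 4 (to H-ε); all others are ≤ 4.
With {H-β, H-δ} the worst case is 5.
With {H-β, H-γ} the worst case is 6.
No size-2 selection achieves below 4.

4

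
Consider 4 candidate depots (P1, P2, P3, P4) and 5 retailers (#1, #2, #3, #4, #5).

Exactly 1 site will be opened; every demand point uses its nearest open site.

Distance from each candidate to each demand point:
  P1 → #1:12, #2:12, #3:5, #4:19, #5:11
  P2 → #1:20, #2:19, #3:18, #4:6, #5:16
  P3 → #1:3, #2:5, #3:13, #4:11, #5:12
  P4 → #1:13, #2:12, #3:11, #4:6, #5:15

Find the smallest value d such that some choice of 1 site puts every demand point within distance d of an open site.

13

Open {P3}.
  Farthest demand point is #3 at distance 13 (to P3); all others are ≤ 13.
With {P4} the worst case is 15.
With {P1} the worst case is 19.
No size-1 selection achieves below 13.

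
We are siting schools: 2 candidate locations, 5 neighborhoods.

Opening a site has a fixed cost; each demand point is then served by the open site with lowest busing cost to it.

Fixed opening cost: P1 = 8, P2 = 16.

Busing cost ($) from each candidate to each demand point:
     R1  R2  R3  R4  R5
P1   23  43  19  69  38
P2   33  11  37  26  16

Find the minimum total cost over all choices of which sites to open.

119

Open {P1, P2}: assign each demand point to its cheapest open site.
  R1→P1 23, R2→P2 11, R3→P1 19, R4→P2 26, R5→P2 16
  busing cost 95, fixed 24 → total 119.
Compare {P2}: busing cost 123 + fixed 16 = 139.
Compare {P1}: busing cost 192 + fixed 8 = 200.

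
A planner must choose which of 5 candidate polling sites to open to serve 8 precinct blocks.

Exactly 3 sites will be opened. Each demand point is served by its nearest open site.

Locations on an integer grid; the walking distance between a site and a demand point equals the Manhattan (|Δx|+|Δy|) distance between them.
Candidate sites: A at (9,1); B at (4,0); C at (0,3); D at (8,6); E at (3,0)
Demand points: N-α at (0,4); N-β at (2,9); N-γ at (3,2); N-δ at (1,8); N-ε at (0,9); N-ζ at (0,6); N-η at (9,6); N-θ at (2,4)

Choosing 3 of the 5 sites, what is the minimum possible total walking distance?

Open {C, D, E}.
  N-α→C 1, N-β→C 8, N-γ→E 2, N-δ→C 6, N-ε→C 6, N-ζ→C 3, N-η→D 1, N-θ→C 3  ⇒ total 30.
Compare {B, C, D}: total 31.
Compare {A, C, D}: total 32.
No size-3 selection does better; minimum is 30.

30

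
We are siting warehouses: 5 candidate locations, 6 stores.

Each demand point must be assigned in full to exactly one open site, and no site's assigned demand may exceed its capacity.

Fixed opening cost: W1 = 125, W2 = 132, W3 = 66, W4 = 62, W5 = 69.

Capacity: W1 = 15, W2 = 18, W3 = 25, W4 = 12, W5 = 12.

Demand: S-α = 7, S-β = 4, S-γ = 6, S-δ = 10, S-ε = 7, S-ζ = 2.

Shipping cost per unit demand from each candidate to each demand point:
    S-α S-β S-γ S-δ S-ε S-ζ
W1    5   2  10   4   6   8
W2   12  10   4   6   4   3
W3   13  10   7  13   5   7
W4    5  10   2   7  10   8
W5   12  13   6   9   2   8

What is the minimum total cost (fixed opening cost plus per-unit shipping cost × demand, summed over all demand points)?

Open {W1, W3}; cheapest assignment that respects the capacities:
  W1 (cap 15, load 14): S-β, S-δ — cost 4×2 + 10×4 = 48
  W3 (cap 25, load 22): S-α, S-γ, S-ε, S-ζ — cost 7×13 + 6×7 + 7×5 + 2×7 = 182
  Shipping 230, fixed 191 → total 421.
  Any other capacity-feasible assignment to {W1, W3} ships for at least 230.
Compare {W3, W4}: its best feasible assignment gives total 422.
Compare {W1, W3, W4}: its best feasible assignment gives total 427.
Every other set of open sites that can feasibly serve all demand totals ≥ 422 even under its best assignment. Minimum: 421.

421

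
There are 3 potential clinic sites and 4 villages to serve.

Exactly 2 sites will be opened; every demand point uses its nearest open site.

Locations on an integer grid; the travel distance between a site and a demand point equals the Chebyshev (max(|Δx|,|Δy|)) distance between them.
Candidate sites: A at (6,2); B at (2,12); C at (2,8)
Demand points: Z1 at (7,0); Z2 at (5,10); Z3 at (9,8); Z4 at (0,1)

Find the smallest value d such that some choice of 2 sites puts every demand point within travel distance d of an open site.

6

Open {A, B}.
  Farthest demand point is Z3 at travel distance 6 (to A); all others are ≤ 6.
With {A, C} the worst case is 6.
With {B, C} the worst case is 8.
No size-2 selection achieves below 6.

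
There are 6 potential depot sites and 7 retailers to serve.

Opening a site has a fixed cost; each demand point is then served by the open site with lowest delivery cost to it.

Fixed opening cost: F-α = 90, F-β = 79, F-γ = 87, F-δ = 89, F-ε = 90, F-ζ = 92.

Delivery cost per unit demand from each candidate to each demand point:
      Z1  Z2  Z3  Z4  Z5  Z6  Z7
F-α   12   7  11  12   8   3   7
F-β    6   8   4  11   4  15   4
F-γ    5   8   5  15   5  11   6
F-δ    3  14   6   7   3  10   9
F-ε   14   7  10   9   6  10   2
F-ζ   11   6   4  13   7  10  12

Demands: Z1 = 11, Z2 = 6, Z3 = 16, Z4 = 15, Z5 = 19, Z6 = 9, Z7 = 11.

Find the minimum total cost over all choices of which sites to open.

609

Open {F-β, F-δ}: assign each demand point to its cheapest open site.
  Z1→F-δ 11×3=33, Z2→F-β 6×8=48, Z3→F-β 16×4=64, Z4→F-δ 15×7=105, Z5→F-δ 19×3=57, Z6→F-δ 9×10=90, Z7→F-β 11×4=44
  delivery cost 441, fixed 168 → total 609.
Compare {F-α, F-δ}: delivery cost 437 + fixed 179 = 616.
Compare {F-δ, F-ε}: delivery cost 445 + fixed 179 = 624.
Compare {F-α, F-β, F-δ}: delivery cost 372 + fixed 258 = 630.
All other subsets cost ≥ 616. Minimum total cost: 609.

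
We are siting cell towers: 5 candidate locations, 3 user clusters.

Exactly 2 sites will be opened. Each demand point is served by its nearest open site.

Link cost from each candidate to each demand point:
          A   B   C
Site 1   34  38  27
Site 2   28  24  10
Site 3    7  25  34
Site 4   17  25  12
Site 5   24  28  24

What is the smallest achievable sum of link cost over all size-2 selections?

41

Open {Site 2, Site 3}.
  A→Site 3 7, B→Site 2 24, C→Site 2 10  ⇒ total 41.
Compare {Site 3, Site 4}: total 44.
Compare {Site 2, Site 4}: total 51.
No size-2 selection does better; minimum is 41.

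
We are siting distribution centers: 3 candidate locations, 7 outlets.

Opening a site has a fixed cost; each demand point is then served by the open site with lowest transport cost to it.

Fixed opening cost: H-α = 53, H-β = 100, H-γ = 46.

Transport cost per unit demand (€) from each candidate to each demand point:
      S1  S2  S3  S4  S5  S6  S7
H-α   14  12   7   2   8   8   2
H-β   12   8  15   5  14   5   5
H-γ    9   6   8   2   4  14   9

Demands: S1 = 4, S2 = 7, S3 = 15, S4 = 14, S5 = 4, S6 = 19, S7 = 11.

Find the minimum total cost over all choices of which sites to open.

Open {H-α, H-γ}: assign each demand point to its cheapest open site.
  S1→H-γ 4×9=36, S2→H-γ 7×6=42, S3→H-α 15×7=105, S4→H-α 14×2=28, S5→H-γ 4×4=16, S6→H-α 19×8=152, S7→H-α 11×2=22
  transport cost 401, fixed 99 → total 500.
Compare {H-α}: transport cost 479 + fixed 53 = 532.
Compare {H-β, H-γ}: transport cost 392 + fixed 146 = 538.
Compare {H-α, H-β}: transport cost 386 + fixed 153 = 539.
All other subsets cost ≥ 532. Minimum total cost: 500.

500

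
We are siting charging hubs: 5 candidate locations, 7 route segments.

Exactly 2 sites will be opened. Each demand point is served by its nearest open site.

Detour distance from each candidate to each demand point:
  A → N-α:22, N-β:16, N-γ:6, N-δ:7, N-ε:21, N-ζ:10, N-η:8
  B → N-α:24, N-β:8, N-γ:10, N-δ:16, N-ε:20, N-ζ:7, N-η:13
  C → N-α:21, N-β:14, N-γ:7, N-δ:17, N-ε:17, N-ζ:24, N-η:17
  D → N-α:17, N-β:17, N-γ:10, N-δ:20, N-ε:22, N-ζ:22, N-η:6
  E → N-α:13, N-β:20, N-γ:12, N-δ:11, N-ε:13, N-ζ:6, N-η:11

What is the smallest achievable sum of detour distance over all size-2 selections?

69

Open {A, E}.
  N-α→E 13, N-β→A 16, N-γ→A 6, N-δ→A 7, N-ε→E 13, N-ζ→E 6, N-η→A 8  ⇒ total 69.
Compare {B, E}: total 72.
Compare {C, E}: total 75.
No size-2 selection does better; minimum is 69.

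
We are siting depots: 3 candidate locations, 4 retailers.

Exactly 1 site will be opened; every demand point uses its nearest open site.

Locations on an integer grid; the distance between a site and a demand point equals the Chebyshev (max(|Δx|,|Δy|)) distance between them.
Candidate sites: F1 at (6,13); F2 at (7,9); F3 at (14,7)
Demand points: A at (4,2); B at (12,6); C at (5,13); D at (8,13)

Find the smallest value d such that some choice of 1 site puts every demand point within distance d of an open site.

7

Open {F2}.
  Farthest demand point is A at distance 7 (to F2); all others are ≤ 7.
With {F3} the worst case is 10.
With {F1} the worst case is 11.
No size-1 selection achieves below 7.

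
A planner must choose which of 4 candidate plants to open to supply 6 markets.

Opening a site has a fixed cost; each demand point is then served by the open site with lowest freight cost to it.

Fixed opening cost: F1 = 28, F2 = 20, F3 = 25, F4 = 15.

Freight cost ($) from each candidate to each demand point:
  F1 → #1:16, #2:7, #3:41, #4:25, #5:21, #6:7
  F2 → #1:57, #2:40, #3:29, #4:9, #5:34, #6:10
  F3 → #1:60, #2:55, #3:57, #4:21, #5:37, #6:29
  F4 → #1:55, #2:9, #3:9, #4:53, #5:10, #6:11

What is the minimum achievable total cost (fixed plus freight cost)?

Open {F1, F4}: assign each demand point to its cheapest open site.
  #1→F1 16, #2→F1 7, #3→F4 9, #4→F1 25, #5→F4 10, #6→F1 7
  freight cost 74, fixed 43 → total 117.
Compare {F1, F2, F4}: freight cost 58 + fixed 63 = 121.
Compare {F1, F2}: freight cost 89 + fixed 48 = 137.
Compare {F2, F4}: freight cost 102 + fixed 35 = 137.
All other subsets cost ≥ 121. Minimum total cost: 117.

117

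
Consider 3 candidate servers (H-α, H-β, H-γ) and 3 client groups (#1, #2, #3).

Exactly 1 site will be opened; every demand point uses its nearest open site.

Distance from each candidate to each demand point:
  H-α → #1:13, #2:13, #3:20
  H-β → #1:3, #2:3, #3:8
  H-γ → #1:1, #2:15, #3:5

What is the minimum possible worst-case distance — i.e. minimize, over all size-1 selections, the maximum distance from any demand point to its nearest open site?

Open {H-β}.
  Farthest demand point is #3 at distance 8 (to H-β); all others are ≤ 8.
With {H-γ} the worst case is 15.
With {H-α} the worst case is 20.
No size-1 selection achieves below 8.

8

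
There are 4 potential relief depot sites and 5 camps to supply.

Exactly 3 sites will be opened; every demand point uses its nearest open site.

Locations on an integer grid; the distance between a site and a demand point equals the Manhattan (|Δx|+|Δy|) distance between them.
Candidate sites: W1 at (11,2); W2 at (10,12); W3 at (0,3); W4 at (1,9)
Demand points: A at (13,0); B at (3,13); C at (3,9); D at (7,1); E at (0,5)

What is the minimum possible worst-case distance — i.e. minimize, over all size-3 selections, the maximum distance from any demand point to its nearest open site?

Open {W1, W2, W4}.
  Farthest demand point is B at distance 6 (to W4); all others are ≤ 6.
With {W1, W3, W4} the worst case is 6.
With {W1, W2, W3} the worst case is 9.
No size-3 selection achieves below 6.

6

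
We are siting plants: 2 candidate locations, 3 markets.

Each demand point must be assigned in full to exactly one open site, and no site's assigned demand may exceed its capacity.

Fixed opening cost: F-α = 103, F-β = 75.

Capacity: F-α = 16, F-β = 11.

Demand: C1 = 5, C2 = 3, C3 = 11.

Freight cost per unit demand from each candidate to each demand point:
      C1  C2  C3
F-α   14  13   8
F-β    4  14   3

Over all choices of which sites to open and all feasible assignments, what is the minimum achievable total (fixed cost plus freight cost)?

Open {F-α, F-β}; cheapest assignment that respects the capacities:
  F-α (cap 16, load 8): C1, C2 — cost 5×14 + 3×13 = 109
  F-β (cap 11, load 11): C3 — cost 11×3 = 33
  Shipping 142, fixed 178 → total 320.
  Any other capacity-feasible assignment to {F-α, F-β} ships for at least 142.
Total demand is 19 and no other set of sites has combined capacity ≥ 19, so {F-α, F-β} is the only feasible choice of open sites. Minimum: 320.

320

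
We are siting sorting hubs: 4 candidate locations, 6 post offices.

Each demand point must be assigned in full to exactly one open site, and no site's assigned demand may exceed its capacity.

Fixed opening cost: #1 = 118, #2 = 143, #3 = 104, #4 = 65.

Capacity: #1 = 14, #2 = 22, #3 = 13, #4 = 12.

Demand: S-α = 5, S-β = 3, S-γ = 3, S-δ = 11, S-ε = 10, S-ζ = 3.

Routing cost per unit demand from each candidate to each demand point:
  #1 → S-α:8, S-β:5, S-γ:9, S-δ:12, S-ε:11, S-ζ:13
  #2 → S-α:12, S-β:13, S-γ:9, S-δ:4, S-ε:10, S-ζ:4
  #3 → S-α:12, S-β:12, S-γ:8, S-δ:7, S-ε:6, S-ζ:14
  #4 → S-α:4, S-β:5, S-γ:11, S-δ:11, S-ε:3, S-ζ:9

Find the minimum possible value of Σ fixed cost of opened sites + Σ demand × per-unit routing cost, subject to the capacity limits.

486

Open {#2, #3}; cheapest assignment that respects the capacities:
  #2 (cap 22, load 22): S-α, S-γ, S-δ, S-ζ — cost 5×12 + 3×9 + 11×4 + 3×4 = 143
  #3 (cap 13, load 13): S-β, S-ε — cost 3×12 + 10×6 = 96
  Shipping 239, fixed 247 → total 486.
  Any other capacity-feasible assignment to {#2, #3} ships for at least 239.
Compare {#2, #3, #4}: its best feasible assignment gives total 487.
Compare {#1, #2, #4}: its best feasible assignment gives total 494.
Every other set of open sites that can feasibly serve all demand totals ≥ 487 even under its best assignment. Minimum: 486.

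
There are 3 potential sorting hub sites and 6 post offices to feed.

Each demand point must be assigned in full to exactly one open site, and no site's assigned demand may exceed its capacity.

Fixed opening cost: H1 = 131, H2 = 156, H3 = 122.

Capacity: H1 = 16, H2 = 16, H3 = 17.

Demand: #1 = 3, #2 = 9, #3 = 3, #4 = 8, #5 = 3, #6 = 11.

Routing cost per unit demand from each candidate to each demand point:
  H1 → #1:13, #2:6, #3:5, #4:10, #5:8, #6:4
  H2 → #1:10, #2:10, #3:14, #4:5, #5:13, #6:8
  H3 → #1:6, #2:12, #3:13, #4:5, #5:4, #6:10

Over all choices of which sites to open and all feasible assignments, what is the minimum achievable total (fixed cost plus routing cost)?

628

Open {H1, H2, H3}; cheapest assignment that respects the capacities:
  H1 (cap 16, load 14): #3, #6 — cost 3×5 + 11×4 = 59
  H2 (cap 16, load 9): #2 — cost 9×10 = 90
  H3 (cap 17, load 14): #1, #4, #5 — cost 3×6 + 8×5 + 3×4 = 70
  Shipping 219, fixed 409 → total 628.
  Any other capacity-feasible assignment to {H1, H2, H3} ships for at least 219.
Total demand is 37 and no other set of sites has combined capacity ≥ 37, so {H1, H2, H3} is the only feasible choice of open sites. Minimum: 628.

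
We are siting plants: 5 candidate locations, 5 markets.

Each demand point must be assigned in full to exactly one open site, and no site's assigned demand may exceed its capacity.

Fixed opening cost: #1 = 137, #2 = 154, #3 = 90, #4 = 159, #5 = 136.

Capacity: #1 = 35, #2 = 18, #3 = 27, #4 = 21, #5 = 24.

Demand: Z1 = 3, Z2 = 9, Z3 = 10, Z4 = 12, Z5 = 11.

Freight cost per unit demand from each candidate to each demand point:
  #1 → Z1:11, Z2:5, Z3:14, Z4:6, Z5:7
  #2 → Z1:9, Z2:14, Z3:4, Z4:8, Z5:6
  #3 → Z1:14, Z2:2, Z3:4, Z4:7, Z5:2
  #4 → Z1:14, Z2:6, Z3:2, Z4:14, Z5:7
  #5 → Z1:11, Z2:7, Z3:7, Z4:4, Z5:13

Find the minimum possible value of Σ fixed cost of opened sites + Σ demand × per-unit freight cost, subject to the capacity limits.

Open {#3, #5}; cheapest assignment that respects the capacities:
  #3 (cap 27, load 23): Z1, Z2, Z5 — cost 3×14 + 9×2 + 11×2 = 82
  #5 (cap 24, load 22): Z3, Z4 — cost 10×7 + 12×4 = 118
  Shipping 200, fixed 226 → total 426.
  Any other capacity-feasible assignment to {#3, #5} ships for at least 200.
Compare {#1, #3}: its best feasible assignment gives total 439.
Compare {#3, #4}: its best feasible assignment gives total 471.
Every other set of open sites that can feasibly serve all demand totals ≥ 439 even under its best assignment. Minimum: 426.

426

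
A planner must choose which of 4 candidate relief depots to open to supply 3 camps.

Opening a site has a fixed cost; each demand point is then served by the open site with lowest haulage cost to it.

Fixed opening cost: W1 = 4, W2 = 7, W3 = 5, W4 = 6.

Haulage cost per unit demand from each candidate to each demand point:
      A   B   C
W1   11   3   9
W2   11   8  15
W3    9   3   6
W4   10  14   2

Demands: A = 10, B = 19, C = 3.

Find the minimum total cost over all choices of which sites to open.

Open {W3, W4}: assign each demand point to its cheapest open site.
  A→W3 10×9=90, B→W3 19×3=57, C→W4 3×2=6
  haulage cost 153, fixed 11 → total 164.
Compare {W1, W3, W4}: haulage cost 153 + fixed 15 = 168.
Compare {W3}: haulage cost 165 + fixed 5 = 170.
Compare {W2, W3, W4}: haulage cost 153 + fixed 18 = 171.
All other subsets cost ≥ 168. Minimum total cost: 164.

164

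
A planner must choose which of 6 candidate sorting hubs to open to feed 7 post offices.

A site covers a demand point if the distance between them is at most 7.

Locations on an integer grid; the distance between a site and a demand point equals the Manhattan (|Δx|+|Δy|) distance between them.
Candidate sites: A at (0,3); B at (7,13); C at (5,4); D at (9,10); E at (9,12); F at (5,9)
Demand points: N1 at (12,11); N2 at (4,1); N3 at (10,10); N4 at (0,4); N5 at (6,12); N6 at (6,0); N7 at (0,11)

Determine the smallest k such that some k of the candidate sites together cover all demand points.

3

Coverage sets (demand points within 7 of each site):
  A: {N2, N4}
  B: {N1, N3, N5}
  C: {N2, N4, N6}
  D: {N1, N3, N5}
  E: {N1, N3, N5}
  F: {N3, N5, N7}
No 2 sites suffice: every size-2 union leaves at least one demand point uncovered.
But {B, C, F} covers everything, so the minimum is 3.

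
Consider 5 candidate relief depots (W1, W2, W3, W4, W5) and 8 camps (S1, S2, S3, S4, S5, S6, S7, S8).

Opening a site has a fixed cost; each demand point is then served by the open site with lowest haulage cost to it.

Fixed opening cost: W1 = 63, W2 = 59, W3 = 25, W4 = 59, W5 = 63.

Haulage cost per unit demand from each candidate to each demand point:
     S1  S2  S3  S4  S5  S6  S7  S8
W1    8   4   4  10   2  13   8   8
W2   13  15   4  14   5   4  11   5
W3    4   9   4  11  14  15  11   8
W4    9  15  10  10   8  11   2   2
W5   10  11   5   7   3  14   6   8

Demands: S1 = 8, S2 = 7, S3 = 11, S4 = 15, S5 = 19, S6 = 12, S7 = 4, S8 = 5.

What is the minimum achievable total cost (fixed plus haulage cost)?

544

Open {W1, W2, W3}: assign each demand point to its cheapest open site.
  S1→W3 8×4=32, S2→W1 7×4=28, S3→W1 11×4=44, S4→W1 15×10=150, S5→W1 19×2=38, S6→W2 12×4=48, S7→W1 4×8=32, S8→W2 5×5=25
  haulage cost 397, fixed 147 → total 544.
Compare {W2, W3, W5}: haulage cost 398 + fixed 147 = 545.
Compare {W1, W2}: haulage cost 429 + fixed 122 = 551.
Compare {W1, W2, W3, W5}: haulage cost 344 + fixed 210 = 554.
All other subsets cost ≥ 545. Minimum total cost: 544.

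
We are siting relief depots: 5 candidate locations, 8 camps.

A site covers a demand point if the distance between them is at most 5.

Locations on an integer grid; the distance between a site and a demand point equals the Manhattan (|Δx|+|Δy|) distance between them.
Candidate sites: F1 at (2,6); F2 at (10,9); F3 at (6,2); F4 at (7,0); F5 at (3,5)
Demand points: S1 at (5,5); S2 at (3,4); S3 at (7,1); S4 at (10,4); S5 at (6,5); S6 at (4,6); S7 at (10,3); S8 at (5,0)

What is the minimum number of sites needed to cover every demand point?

Coverage sets (demand points within 5 of each site):
  F1: {S1, S2, S5, S6}
  F2: {S4}
  F3: {S1, S2, S3, S5, S7, S8}
  F4: {S3, S8}
  F5: {S1, S2, S5, S6}
No 2 sites suffice: every size-2 union leaves at least one demand point uncovered.
But {F1, F2, F3} covers everything, so the minimum is 3.

3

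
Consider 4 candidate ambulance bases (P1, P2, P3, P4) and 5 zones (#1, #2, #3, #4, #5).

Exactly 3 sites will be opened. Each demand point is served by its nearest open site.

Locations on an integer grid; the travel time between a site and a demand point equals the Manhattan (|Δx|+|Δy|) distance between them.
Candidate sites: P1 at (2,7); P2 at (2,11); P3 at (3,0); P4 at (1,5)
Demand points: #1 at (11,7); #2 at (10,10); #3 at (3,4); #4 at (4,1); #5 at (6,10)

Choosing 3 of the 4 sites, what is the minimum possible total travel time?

29

Open {P1, P2, P3}.
  #1→P1 9, #2→P2 9, #3→P1 4, #4→P3 2, #5→P2 5  ⇒ total 29.
Compare {P2, P3, P4}: total 31.
Compare {P1, P3, P4}: total 32.
No size-3 selection does better; minimum is 29.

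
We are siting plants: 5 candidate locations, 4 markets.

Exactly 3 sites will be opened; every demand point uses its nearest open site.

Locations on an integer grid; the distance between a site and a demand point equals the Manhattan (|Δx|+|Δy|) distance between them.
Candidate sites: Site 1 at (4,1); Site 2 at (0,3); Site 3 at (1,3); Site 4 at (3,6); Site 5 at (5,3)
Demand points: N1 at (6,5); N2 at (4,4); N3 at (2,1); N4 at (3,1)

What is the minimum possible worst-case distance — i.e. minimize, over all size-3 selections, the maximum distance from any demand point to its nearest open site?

Open {Site 1, Site 2, Site 5}.
  Farthest demand point is N1 at distance 3 (to Site 5); all others are ≤ 3.
With {Site 1, Site 3, Site 5} the worst case is 3.
With {Site 1, Site 4, Site 5} the worst case is 3.
No size-3 selection achieves below 3.

3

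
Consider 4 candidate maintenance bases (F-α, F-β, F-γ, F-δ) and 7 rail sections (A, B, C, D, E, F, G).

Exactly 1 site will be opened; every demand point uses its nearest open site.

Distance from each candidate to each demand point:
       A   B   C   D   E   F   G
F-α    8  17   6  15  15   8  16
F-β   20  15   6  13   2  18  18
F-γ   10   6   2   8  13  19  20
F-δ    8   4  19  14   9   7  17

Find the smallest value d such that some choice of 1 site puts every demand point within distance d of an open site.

Open {F-α}.
  Farthest demand point is B at distance 17 (to F-α); all others are ≤ 17.
With {F-δ} the worst case is 19.
With {F-β} the worst case is 20.
No size-1 selection achieves below 17.

17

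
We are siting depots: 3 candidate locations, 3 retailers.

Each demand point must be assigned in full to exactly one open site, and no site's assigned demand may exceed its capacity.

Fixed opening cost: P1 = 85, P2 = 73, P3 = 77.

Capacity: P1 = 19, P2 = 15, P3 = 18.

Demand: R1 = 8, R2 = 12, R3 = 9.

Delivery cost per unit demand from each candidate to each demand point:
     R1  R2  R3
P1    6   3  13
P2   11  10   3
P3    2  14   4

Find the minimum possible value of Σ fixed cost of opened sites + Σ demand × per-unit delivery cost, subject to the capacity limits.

Open {P1, P3}; cheapest assignment that respects the capacities:
  P1 (cap 19, load 12): R2 — cost 12×3 = 36
  P3 (cap 18, load 17): R1, R3 — cost 8×2 + 9×4 = 52
  Shipping 88, fixed 162 → total 250.
  Any other capacity-feasible assignment to {P1, P3} ships for at least 88.
Compare {P1, P2, P3}: its best feasible assignment gives total 314.
Compare {P2, P3}: its best feasible assignment gives total 322.
Every other set of open sites that can feasibly serve all demand totals ≥ 314 even under its best assignment. Minimum: 250.

250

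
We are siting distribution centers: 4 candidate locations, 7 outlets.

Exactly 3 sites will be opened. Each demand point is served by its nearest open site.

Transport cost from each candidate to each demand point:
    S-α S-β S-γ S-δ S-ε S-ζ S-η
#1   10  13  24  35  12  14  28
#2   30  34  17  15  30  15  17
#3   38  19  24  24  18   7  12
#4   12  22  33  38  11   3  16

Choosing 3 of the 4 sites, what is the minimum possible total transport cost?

Open {#1, #2, #4}.
  S-α→#1 10, S-β→#1 13, S-γ→#2 17, S-δ→#2 15, S-ε→#4 11, S-ζ→#4 3, S-η→#4 16  ⇒ total 85.
Compare {#1, #2, #3}: total 86.
Compare {#2, #3, #4}: total 89.
No size-3 selection does better; minimum is 85.

85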